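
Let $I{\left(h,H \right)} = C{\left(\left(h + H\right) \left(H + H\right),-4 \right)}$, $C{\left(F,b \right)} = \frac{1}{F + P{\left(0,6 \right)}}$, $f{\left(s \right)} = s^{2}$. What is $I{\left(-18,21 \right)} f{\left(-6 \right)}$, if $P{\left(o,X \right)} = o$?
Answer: $\frac{2}{7} \approx 0.28571$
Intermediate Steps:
$C{\left(F,b \right)} = \frac{1}{F}$ ($C{\left(F,b \right)} = \frac{1}{F + 0} = \frac{1}{F}$)
$I{\left(h,H \right)} = \frac{1}{2 H \left(H + h\right)}$ ($I{\left(h,H \right)} = \frac{1}{\left(h + H\right) \left(H + H\right)} = \frac{1}{\left(H + h\right) 2 H} = \frac{1}{2 H \left(H + h\right)}$)
$I{\left(-18,21 \right)} f{\left(-6 \right)} = \frac{1}{2 \cdot 21 \left(21 - 18\right)} \left(-6\right)^{2} = \frac{1}{2} \cdot \frac{1}{21} \cdot \frac{1}{3} \cdot 36 = \frac{1}{126} \cdot 36 = \frac{2}{7}$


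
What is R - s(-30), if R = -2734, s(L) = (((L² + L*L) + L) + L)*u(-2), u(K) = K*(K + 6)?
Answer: 11186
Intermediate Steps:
u(K) = K*(6 + K)
s(L) = -16*L - 16*L² (s(L) = (((L² + L*L) + L) + L)*(-2*(6 - 2)) = (((L² + L²) + L) + L)*(-2*4) = ((2*L² + L) + L)*(-8) = ((L + 2*L²) + L)*(-8) = (2*L + 2*L²)*(-8) = -16*L - 16*L²)
R - s(-30) = -2734 - (-16)*(-30)*(1 - 30) = -2734 - (-16)*(-30)*(-29) = -2734 - 1*(-13920) = -2734 + 13920 = 11186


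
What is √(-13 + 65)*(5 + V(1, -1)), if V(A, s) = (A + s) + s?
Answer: 8*√13 ≈ 28.844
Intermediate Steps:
V(A, s) = A + 2*s
√(-13 + 65)*(5 + V(1, -1)) = √(-13 + 65)*(5 + (1 + 2*(-1))) = √52*(5 + (1 - 2)) = (2*√13)*(5 - 1) = (2*√13)*4 = 8*√13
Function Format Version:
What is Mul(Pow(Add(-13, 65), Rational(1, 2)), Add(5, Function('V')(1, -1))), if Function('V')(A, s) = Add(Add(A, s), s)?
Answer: Mul(8, Pow(13, Rational(1, 2))) ≈ 28.844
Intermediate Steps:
Function('V')(A, s) = Add(A, Mul(2, s))
Mul(Pow(Add(-13, 65), Rational(1, 2)), Add(5, Function('V')(1, -1))) = Mul(Pow(Add(-13, 65), Rational(1, 2)), Add(5, Add(1, Mul(2, -1)))) = Mul(Pow(52, Rational(1, 2)), Add(5, Add(1, -2))) = Mul(Mul(2, Pow(13, Rational(1, 2))), Add(5, -1)) = Mul(Mul(2, Pow(13, Rational(1, 2))), 4) = Mul(8, Pow(13, Rational(1, 2)))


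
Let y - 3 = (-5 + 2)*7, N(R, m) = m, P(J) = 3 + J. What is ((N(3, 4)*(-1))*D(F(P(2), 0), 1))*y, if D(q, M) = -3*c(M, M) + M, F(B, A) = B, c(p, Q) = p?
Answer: -144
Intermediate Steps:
D(q, M) = -2*M (D(q, M) = -3*M + M = -2*M)
y = -18 (y = 3 + (-5 + 2)*7 = 3 - 3*7 = 3 - 21 = -18)
((N(3, 4)*(-1))*D(F(P(2), 0), 1))*y = ((4*(-1))*(-2*1))*(-18) = -4*(-2)*(-18) = 8*(-18) = -144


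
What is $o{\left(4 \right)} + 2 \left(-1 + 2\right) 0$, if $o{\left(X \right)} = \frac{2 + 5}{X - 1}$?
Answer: $\frac{7}{3} \approx 2.3333$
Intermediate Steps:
$o{\left(X \right)} = \frac{7}{-1 + X}$
$o{\left(4 \right)} + 2 \left(-1 + 2\right) 0 = \frac{7}{-1 + 4} + 2 \left(-1 + 2\right) 0 = \frac{7}{3} + 2 \cdot 1 \cdot 0 = 7 \cdot \frac{1}{3} + 2 \cdot 0 = \frac{7}{3} + 0 = \frac{7}{3}$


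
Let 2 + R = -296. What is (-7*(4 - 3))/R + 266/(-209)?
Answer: -4095/3278 ≈ -1.2492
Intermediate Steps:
R = -298 (R = -2 - 296 = -298)
(-7*(4 - 3))/R + 266/(-209) = -7*(4 - 3)/(-298) + 266/(-209) = -7*1*(-1/298) + 266*(-1/209) = -7*(-1/298) - 14/11 = 7/298 - 14/11 = -4095/3278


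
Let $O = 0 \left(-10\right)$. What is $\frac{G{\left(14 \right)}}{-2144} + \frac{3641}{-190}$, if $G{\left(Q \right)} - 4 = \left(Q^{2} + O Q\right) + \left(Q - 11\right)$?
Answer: $- \frac{3922437}{203680} \approx -19.258$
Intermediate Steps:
$O = 0$
$G{\left(Q \right)} = -7 + Q + Q^{2}$ ($G{\left(Q \right)} = 4 + \left(\left(Q^{2} + 0 Q\right) + \left(Q - 11\right)\right) = 4 + \left(\left(Q^{2} + 0\right) + \left(-11 + Q\right)\right) = 4 + \left(Q^{2} + \left(-11 + Q\right)\right) = 4 + \left(-11 + Q + Q^{2}\right) = -7 + Q + Q^{2}$)
$\frac{G{\left(14 \right)}}{-2144} + \frac{3641}{-190} = \frac{-7 + 14 + 14^{2}}{-2144} + \frac{3641}{-190} = \left(-7 + 14 + 196\right) \left(- \frac{1}{2144}\right) + 3641 \left(- \frac{1}{190}\right) = 203 \left(- \frac{1}{2144}\right) - \frac{3641}{190} = - \frac{203}{2144} - \frac{3641}{190} = - \frac{3922437}{203680}$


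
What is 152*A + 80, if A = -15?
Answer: -2200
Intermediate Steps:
152*A + 80 = 152*(-15) + 80 = -2280 + 80 = -2200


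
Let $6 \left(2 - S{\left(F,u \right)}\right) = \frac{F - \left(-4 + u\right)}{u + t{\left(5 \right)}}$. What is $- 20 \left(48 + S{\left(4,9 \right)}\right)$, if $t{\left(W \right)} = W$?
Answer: $- \frac{21005}{21} \approx -1000.2$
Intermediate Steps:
$S{\left(F,u \right)} = 2 - \frac{4 + F - u}{6 \left(5 + u\right)}$ ($S{\left(F,u \right)} = 2 - \frac{\left(F - \left(-4 + u\right)\right) \frac{1}{u + 5}}{6} = 2 - \frac{\left(4 + F - u\right) \frac{1}{5 + u}}{6} = 2 - \frac{\frac{1}{5 + u} \left(4 + F - u\right)}{6} = 2 - \frac{4 + F - u}{6 \left(5 + u\right)}$)
$- 20 \left(48 + S{\left(4,9 \right)}\right) = - 20 \left(48 + \frac{56 - 4 + 13 \cdot 9}{6 \left(5 + 9\right)}\right) = - 20 \left(48 + \frac{56 - 4 + 117}{6 \cdot 14}\right) = - 20 \left(48 + \frac{1}{6} \cdot \frac{1}{14} \cdot 169\right) = - 20 \left(48 + \frac{169}{84}\right) = \left(-20\right) \frac{4201}{84} = - \frac{21005}{21}$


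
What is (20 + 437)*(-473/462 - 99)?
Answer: -1919857/42 ≈ -45711.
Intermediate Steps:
(20 + 437)*(-473/462 - 99) = 457*(-473*1/462 - 99) = 457*(-43/42 - 99) = 457*(-4201/42) = -1919857/42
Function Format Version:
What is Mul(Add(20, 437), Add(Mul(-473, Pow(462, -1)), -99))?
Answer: Rational(-1919857, 42) ≈ -45711.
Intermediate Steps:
Mul(Add(20, 437), Add(Mul(-473, Pow(462, -1)), -99)) = Mul(457, Add(Mul(-473, Rational(1, 462)), -99)) = Mul(457, Add(Rational(-43, 42), -99)) = Mul(457, Rational(-4201, 42)) = Rational(-1919857, 42)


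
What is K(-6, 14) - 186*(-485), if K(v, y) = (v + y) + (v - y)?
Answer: 90198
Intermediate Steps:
K(v, y) = 2*v
K(-6, 14) - 186*(-485) = 2*(-6) - 186*(-485) = -12 + 90210 = 90198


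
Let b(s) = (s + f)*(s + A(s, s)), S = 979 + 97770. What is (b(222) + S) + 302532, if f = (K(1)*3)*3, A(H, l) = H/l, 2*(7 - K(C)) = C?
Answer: 927665/2 ≈ 4.6383e+5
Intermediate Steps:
S = 98749
K(C) = 7 - C/2
f = 117/2 (f = ((7 - ½*1)*3)*3 = ((7 - ½)*3)*3 = ((13/2)*3)*3 = (39/2)*3 = 117/2 ≈ 58.500)
b(s) = (1 + s)*(117/2 + s) (b(s) = (s + 117/2)*(s + s/s) = (117/2 + s)*(s + 1) = (117/2 + s)*(1 + s) = (1 + s)*(117/2 + s))
(b(222) + S) + 302532 = ((117/2 + 222² + (119/2)*222) + 98749) + 302532 = ((117/2 + 49284 + 13209) + 98749) + 302532 = (125103/2 + 98749) + 302532 = 322601/2 + 302532 = 927665/2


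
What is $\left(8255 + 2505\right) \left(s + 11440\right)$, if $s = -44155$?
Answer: $-352013400$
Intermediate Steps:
$\left(8255 + 2505\right) \left(s + 11440\right) = \left(8255 + 2505\right) \left(-44155 + 11440\right) = 10760 \left(-32715\right) = -352013400$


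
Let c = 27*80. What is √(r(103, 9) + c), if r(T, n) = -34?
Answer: √2126 ≈ 46.109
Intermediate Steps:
c = 2160
√(r(103, 9) + c) = √(-34 + 2160) = √2126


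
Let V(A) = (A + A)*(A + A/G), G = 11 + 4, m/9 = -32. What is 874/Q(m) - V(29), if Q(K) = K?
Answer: -1293961/720 ≈ -1797.2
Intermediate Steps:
m = -288 (m = 9*(-32) = -288)
G = 15
V(A) = 32*A²/15 (V(A) = (A + A)*(A + A/15) = (2*A)*(A + A*(1/15)) = (2*A)*(A + A/15) = (2*A)*(16*A/15) = 32*A²/15)
874/Q(m) - V(29) = 874/(-288) - 32*29²/15 = 874*(-1/288) - 32*841/15 = -437/144 - 1*26912/15 = -437/144 - 26912/15 = -1293961/720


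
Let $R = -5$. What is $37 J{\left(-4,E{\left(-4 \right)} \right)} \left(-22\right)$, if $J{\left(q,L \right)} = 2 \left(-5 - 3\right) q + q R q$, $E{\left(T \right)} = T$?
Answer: $13024$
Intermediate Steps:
$J{\left(q,L \right)} = - 16 q - 5 q^{2}$ ($J{\left(q,L \right)} = 2 \left(-5 - 3\right) q + q \left(-5\right) q = 2 \left(-8\right) q + - 5 q q = - 16 q - 5 q^{2}$)
$37 J{\left(-4,E{\left(-4 \right)} \right)} \left(-22\right) = 37 \left(\left(-1\right) \left(-4\right) \left(16 + 5 \left(-4\right)\right)\right) \left(-22\right) = 37 \left(\left(-1\right) \left(-4\right) \left(16 - 20\right)\right) \left(-22\right) = 37 \left(\left(-1\right) \left(-4\right) \left(-4\right)\right) \left(-22\right) = 37 \left(-16\right) \left(-22\right) = \left(-592\right) \left(-22\right) = 13024$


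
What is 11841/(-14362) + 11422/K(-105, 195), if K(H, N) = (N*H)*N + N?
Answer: -23719203197/28669639830 ≈ -0.82733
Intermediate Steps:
K(H, N) = N + H*N**2 (K(H, N) = (H*N)*N + N = H*N**2 + N = N + H*N**2)
11841/(-14362) + 11422/K(-105, 195) = 11841/(-14362) + 11422/((195*(1 - 105*195))) = 11841*(-1/14362) + 11422/((195*(1 - 20475))) = -11841/14362 + 11422/((195*(-20474))) = -11841/14362 + 11422/(-3992430) = -11841/14362 + 11422*(-1/3992430) = -11841/14362 - 5711/1996215 = -23719203197/28669639830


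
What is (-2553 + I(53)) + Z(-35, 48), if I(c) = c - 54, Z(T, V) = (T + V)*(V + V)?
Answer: -1306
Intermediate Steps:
Z(T, V) = 2*V*(T + V) (Z(T, V) = (T + V)*(2*V) = 2*V*(T + V))
I(c) = -54 + c
(-2553 + I(53)) + Z(-35, 48) = (-2553 + (-54 + 53)) + 2*48*(-35 + 48) = (-2553 - 1) + 2*48*13 = -2554 + 1248 = -1306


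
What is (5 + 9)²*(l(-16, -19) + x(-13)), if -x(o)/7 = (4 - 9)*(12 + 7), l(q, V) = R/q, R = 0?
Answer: 130340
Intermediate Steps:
l(q, V) = 0 (l(q, V) = 0/q = 0)
x(o) = 665 (x(o) = -7*(4 - 9)*(12 + 7) = -(-35)*19 = -7*(-95) = 665)
(5 + 9)²*(l(-16, -19) + x(-13)) = (5 + 9)²*(0 + 665) = 14²*665 = 196*665 = 130340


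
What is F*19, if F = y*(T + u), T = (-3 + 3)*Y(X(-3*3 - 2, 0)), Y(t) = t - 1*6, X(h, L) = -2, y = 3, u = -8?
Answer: -456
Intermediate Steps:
Y(t) = -6 + t (Y(t) = t - 6 = -6 + t)
T = 0 (T = (-3 + 3)*(-6 - 2) = 0*(-8) = 0)
F = -24 (F = 3*(0 - 8) = 3*(-8) = -24)
F*19 = -24*19 = -456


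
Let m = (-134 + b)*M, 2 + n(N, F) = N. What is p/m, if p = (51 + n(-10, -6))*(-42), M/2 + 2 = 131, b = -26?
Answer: 273/6880 ≈ 0.039680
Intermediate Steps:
n(N, F) = -2 + N
M = 258 (M = -4 + 2*131 = -4 + 262 = 258)
p = -1638 (p = (51 + (-2 - 10))*(-42) = (51 - 12)*(-42) = 39*(-42) = -1638)
m = -41280 (m = (-134 - 26)*258 = -160*258 = -41280)
p/m = -1638/(-41280) = -1638*(-1/41280) = 273/6880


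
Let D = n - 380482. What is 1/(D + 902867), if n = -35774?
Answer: 1/486611 ≈ 2.0550e-6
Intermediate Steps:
D = -416256 (D = -35774 - 380482 = -416256)
1/(D + 902867) = 1/(-416256 + 902867) = 1/486611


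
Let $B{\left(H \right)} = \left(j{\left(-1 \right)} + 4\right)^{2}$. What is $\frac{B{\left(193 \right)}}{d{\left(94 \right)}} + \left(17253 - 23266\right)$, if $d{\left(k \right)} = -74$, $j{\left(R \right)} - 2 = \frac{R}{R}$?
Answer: $- \frac{445011}{74} \approx -6013.7$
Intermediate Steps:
$j{\left(R \right)} = 3$ ($j{\left(R \right)} = 2 + \frac{R}{R} = 2 + 1 = 3$)
$B{\left(H \right)} = 49$ ($B{\left(H \right)} = \left(3 + 4\right)^{2} = 7^{2} = 49$)
$\frac{B{\left(193 \right)}}{d{\left(94 \right)}} + \left(17253 - 23266\right) = \frac{49}{-74} + \left(17253 - 23266\right) = 49 \left(- \frac{1}{74}\right) - 6013 = - \frac{49}{74} - 6013 = - \frac{445011}{74}$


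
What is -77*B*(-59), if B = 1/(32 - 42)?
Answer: -4543/10 ≈ -454.30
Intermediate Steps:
B = -⅒ (B = 1/(-10) = -⅒ ≈ -0.10000)
-77*B*(-59) = -77*(-⅒)*(-59) = (77/10)*(-59) = -4543/10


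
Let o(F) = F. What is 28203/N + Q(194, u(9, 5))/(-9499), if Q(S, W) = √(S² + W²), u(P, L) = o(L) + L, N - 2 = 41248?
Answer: 9401/13750 - 2*√9434/9499 ≈ 0.66326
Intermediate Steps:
N = 41250 (N = 2 + 41248 = 41250)
u(P, L) = 2*L (u(P, L) = L + L = 2*L)
28203/N + Q(194, u(9, 5))/(-9499) = 28203/41250 + √(194² + (2*5)²)/(-9499) = 28203*(1/41250) + √(37636 + 10²)*(-1/9499) = 9401/13750 + √(37636 + 100)*(-1/9499) = 9401/13750 + √37736*(-1/9499) = 9401/13750 + (2*√9434)*(-1/9499) = 9401/13750 - 2*√9434/9499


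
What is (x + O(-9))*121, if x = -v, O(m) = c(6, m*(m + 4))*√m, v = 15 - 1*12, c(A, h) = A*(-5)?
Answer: -363 - 10890*I ≈ -363.0 - 10890.0*I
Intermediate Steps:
c(A, h) = -5*A
v = 3 (v = 15 - 12 = 3)
O(m) = -30*√m (O(m) = (-5*6)*√m = -30*√m)
x = -3 (x = -1*3 = -3)
(x + O(-9))*121 = (-3 - 90*I)*121 = -363 - 10890*I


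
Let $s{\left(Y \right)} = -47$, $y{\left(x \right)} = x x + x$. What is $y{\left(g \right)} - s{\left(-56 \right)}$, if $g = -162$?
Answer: $26129$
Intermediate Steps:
$y{\left(x \right)} = x + x^{2}$ ($y{\left(x \right)} = x^{2} + x = x + x^{2}$)
$y{\left(g \right)} - s{\left(-56 \right)} = - 162 \left(1 - 162\right) - -47 = \left(-162\right) \left(-161\right) + 47 = 26082 + 47 = 26129$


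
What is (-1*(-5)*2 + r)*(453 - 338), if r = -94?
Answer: -9660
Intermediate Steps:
(-1*(-5)*2 + r)*(453 - 338) = (-1*(-5)*2 - 94)*(453 - 338) = (5*2 - 94)*115 = (10 - 94)*115 = -84*115 = -9660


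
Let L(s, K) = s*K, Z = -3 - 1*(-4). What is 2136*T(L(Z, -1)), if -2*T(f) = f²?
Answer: -1068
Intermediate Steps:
Z = 1 (Z = -3 + 4 = 1)
L(s, K) = K*s
T(f) = -f²/2
2136*T(L(Z, -1)) = 2136*(-(-1*1)²/2) = 2136*(-½*(-1)²) = 2136*(-½*1) = 2136*(-½) = -1068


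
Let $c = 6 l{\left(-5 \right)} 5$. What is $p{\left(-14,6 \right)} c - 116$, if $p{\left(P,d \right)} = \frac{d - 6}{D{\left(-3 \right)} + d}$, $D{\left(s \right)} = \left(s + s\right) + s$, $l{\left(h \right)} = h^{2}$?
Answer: $-116$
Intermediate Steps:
$D{\left(s \right)} = 3 s$ ($D{\left(s \right)} = 2 s + s = 3 s$)
$p{\left(P,d \right)} = \frac{-6 + d}{-9 + d}$ ($p{\left(P,d \right)} = \frac{d - 6}{3 \left(-3\right) + d} = \frac{-6 + d}{-9 + d}$)
$c = 750$ ($c = 6 \left(-5\right)^{2} \cdot 5 = 6 \cdot 25 \cdot 5 = 150 \cdot 5 = 750$)
$p{\left(-14,6 \right)} c - 116 = \frac{-6 + 6}{-9 + 6} \cdot 750 - 116 = \frac{1}{-3} \cdot 0 \cdot 750 - 116 = \left(- \frac{1}{3}\right) 0 \cdot 750 - 116 = 0 \cdot 750 - 116 = 0 - 116 = -116$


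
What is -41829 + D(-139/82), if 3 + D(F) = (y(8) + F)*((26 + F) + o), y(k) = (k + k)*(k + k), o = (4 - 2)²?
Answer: -232878555/6724 ≈ -34634.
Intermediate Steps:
o = 4 (o = 2² = 4)
y(k) = 4*k² (y(k) = (2*k)*(2*k) = 4*k²)
D(F) = -3 + (30 + F)*(256 + F) (D(F) = -3 + (4*8² + F)*((26 + F) + 4) = -3 + (4*64 + F)*(30 + F) = -3 + (256 + F)*(30 + F) = -3 + (30 + F)*(256 + F))
-41829 + D(-139/82) = -41829 + (7677 + (-139/82)² + 286*(-139/82)) = -41829 + (7677 + 19321/6724 - 19877/41) = -41829 + 48379641/6724 = -232878555/6724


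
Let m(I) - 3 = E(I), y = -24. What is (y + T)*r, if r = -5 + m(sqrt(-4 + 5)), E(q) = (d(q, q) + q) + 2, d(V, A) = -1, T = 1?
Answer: 0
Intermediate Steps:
E(q) = 1 + q (E(q) = (-1 + q) + 2 = 1 + q)
m(I) = 4 + I (m(I) = 3 + (1 + I) = 4 + I)
r = 0 (r = -5 + (4 + sqrt(-4 + 5)) = -5 + (4 + sqrt(1)) = -5 + (4 + 1) = -5 + 5 = 0)
(y + T)*r = (-24 + 1)*0 = -23*0 = 0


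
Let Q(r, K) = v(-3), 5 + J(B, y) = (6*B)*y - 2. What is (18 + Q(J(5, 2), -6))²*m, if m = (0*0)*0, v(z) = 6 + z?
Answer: 0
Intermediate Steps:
J(B, y) = -7 + 6*B*y (J(B, y) = -5 + ((6*B)*y - 2) = -5 + (6*B*y - 2) = -5 + (-2 + 6*B*y) = -7 + 6*B*y)
Q(r, K) = 3 (Q(r, K) = 6 - 3 = 3)
m = 0 (m = 0*0 = 0)
(18 + Q(J(5, 2), -6))²*m = (18 + 3)²*0 = 21²*0 = 441*0 = 0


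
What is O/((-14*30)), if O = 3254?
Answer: -1627/210 ≈ -7.7476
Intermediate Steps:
O/((-14*30)) = 3254/((-14*30)) = 3254/(-420) = 3254*(-1/420) = -1627/210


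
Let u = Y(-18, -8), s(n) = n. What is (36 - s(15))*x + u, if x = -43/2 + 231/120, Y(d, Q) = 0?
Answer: -16443/40 ≈ -411.08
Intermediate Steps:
x = -783/40 (x = -43*½ + 231*(1/120) = -43/2 + 77/40 = -783/40 ≈ -19.575)
u = 0
(36 - s(15))*x + u = (36 - 1*15)*(-783/40) + 0 = (36 - 15)*(-783/40) + 0 = 21*(-783/40) + 0 = -16443/40 + 0 = -16443/40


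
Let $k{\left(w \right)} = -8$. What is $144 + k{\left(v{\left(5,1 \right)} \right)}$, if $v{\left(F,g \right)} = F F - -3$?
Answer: $136$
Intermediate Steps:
$v{\left(F,g \right)} = 3 + F^{2}$ ($v{\left(F,g \right)} = F^{2} + 3 = 3 + F^{2}$)
$144 + k{\left(v{\left(5,1 \right)} \right)} = 144 - 8 = 136$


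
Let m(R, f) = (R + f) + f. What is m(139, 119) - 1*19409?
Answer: -19032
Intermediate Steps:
m(R, f) = R + 2*f
m(139, 119) - 1*19409 = (139 + 2*119) - 1*19409 = (139 + 238) - 19409 = 377 - 19409 = -19032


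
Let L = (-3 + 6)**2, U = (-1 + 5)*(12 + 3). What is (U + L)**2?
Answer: 4761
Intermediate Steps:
U = 60 (U = 4*15 = 60)
L = 9 (L = 3**2 = 9)
(U + L)**2 = (60 + 9)**2 = 69**2 = 4761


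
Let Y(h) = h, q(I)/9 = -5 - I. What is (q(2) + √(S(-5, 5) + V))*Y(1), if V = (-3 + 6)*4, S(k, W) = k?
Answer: -63 + √7 ≈ -60.354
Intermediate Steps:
V = 12 (V = 3*4 = 12)
q(I) = -45 - 9*I (q(I) = 9*(-5 - I) = -45 - 9*I)
(q(2) + √(S(-5, 5) + V))*Y(1) = ((-45 - 9*2) + √(-5 + 12))*1 = ((-45 - 18) + √7)*1 = (-63 + √7)*1 = -63 + √7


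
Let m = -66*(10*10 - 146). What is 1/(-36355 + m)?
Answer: -1/33319 ≈ -3.0013e-5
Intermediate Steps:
m = 3036 (m = -66*(100 - 146) = -66*(-46) = 3036)
1/(-36355 + m) = 1/(-36355 + 3036) = 1/(-33319) = -1/33319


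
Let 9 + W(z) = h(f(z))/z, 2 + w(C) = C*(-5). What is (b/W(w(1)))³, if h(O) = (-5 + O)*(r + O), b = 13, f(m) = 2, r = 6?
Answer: -343/27 ≈ -12.704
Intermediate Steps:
w(C) = -2 - 5*C (w(C) = -2 + C*(-5) = -2 - 5*C)
h(O) = (-5 + O)*(6 + O)
W(z) = -9 - 24/z (W(z) = -9 + (-30 + 2 + 2²)/z = -9 + (-30 + 2 + 4)/z = -9 - 24/z)
(b/W(w(1)))³ = (13/(-9 - 24/(-2 - 5*1)))³ = (13/(-9 - 24/(-2 - 5)))³ = (13/(-9 - 24/(-7)))³ = (13/(-9 - 24*(-⅐)))³ = (13/(-9 + 24/7))³ = (13/(-39/7))³ = (13*(-7/39))³ = (-7/3)³ = -343/27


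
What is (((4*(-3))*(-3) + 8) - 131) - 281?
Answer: -368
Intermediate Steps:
(((4*(-3))*(-3) + 8) - 131) - 281 = ((-12*(-3) + 8) - 131) - 281 = ((36 + 8) - 131) - 281 = (44 - 131) - 281 = -87 - 281 = -368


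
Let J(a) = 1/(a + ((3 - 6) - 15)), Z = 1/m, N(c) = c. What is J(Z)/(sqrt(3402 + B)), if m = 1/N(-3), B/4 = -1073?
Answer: I*sqrt(890)/18690 ≈ 0.0015962*I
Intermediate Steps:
B = -4292 (B = 4*(-1073) = -4292)
m = -1/3 (m = 1/(-3) = -1/3 ≈ -0.33333)
Z = -3 (Z = 1/(-1/3) = -3)
J(a) = 1/(-18 + a) (J(a) = 1/(a + (-3 - 15)) = 1/(a - 18) = 1/(-18 + a))
J(Z)/(sqrt(3402 + B)) = 1/((-18 - 3)*(sqrt(3402 - 4292))) = 1/((-21)*(sqrt(-890))) = -(-I*sqrt(890)/890)/21 = -(-1)*I*sqrt(890)/18690 = I*sqrt(890)/18690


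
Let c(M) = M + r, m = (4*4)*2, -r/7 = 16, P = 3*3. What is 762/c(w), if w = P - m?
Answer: -254/45 ≈ -5.6444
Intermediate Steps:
P = 9
r = -112 (r = -7*16 = -112)
m = 32 (m = 16*2 = 32)
w = -23 (w = 9 - 1*32 = 9 - 32 = -23)
c(M) = -112 + M (c(M) = M - 112 = -112 + M)
762/c(w) = 762/(-112 - 23) = 762/(-135) = 762*(-1/135) = -254/45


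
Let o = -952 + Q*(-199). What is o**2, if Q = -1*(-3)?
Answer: 2399401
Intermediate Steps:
Q = 3
o = -1549 (o = -952 + 3*(-199) = -952 - 597 = -1549)
o**2 = (-1549)**2 = 2399401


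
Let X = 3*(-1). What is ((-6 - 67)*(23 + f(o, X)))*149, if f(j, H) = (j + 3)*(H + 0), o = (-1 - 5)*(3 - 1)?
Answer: -543850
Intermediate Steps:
X = -3
o = -12 (o = -6*2 = -12)
f(j, H) = H*(3 + j) (f(j, H) = (3 + j)*H = H*(3 + j))
((-6 - 67)*(23 + f(o, X)))*149 = ((-6 - 67)*(23 - 3*(3 - 12)))*149 = -73*(23 - 3*(-9))*149 = -73*(23 + 27)*149 = -73*50*149 = -3650*149 = -543850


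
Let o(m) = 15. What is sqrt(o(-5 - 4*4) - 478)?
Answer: I*sqrt(463) ≈ 21.517*I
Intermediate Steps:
sqrt(o(-5 - 4*4) - 478) = sqrt(15 - 478) = sqrt(-463) = I*sqrt(463)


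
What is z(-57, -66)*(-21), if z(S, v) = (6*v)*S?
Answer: -474012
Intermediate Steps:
z(S, v) = 6*S*v
z(-57, -66)*(-21) = (6*(-57)*(-66))*(-21) = 22572*(-21) = -474012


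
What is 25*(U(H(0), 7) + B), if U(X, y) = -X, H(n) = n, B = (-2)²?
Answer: 100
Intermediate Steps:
B = 4
25*(U(H(0), 7) + B) = 25*(-1*0 + 4) = 25*(0 + 4) = 25*4 = 100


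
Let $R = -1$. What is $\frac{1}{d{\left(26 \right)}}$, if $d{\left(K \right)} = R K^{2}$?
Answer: $- \frac{1}{676} \approx -0.0014793$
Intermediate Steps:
$d{\left(K \right)} = - K^{2}$
$\frac{1}{d{\left(26 \right)}} = \frac{1}{\left(-1\right) 26^{2}} = \frac{1}{\left(-1\right) 676} = \frac{1}{-676} = - \frac{1}{676}$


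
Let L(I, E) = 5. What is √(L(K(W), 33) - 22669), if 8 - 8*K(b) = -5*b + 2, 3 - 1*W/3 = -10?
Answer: 2*I*√5666 ≈ 150.55*I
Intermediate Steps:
W = 39 (W = 9 - 3*(-10) = 9 + 30 = 39)
K(b) = ¾ + 5*b/8 (K(b) = 1 - (-5*b + 2)/8 = 1 - (2 - 5*b)/8 = 1 + (-¼ + 5*b/8) = ¾ + 5*b/8)
√(L(K(W), 33) - 22669) = √(5 - 22669) = √(-22664) = 2*I*√5666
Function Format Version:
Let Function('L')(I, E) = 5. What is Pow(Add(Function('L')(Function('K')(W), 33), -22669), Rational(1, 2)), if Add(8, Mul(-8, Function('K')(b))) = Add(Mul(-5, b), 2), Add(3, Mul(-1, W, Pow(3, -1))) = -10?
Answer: Mul(2, I, Pow(5666, Rational(1, 2))) ≈ Mul(150.55, I)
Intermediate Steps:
W = 39 (W = Add(9, Mul(-3, -10)) = Add(9, 30) = 39)
Function('K')(b) = Add(Rational(3, 4), Mul(Rational(5, 8), b)) (Function('K')(b) = Add(1, Mul(Rational(-1, 8), Add(Mul(-5, b), 2))) = Add(1, Mul(Rational(-1, 8), Add(2, Mul(-5, b)))) = Add(1, Add(Rational(-1, 4), Mul(Rational(5, 8), b))) = Add(Rational(3, 4), Mul(Rational(5, 8), b)))
Pow(Add(Function('L')(Function('K')(W), 33), -22669), Rational(1, 2)) = Pow(Add(5, -22669), Rational(1, 2)) = Pow(-22664, Rational(1, 2)) = Mul(2, I, Pow(5666, Rational(1, 2)))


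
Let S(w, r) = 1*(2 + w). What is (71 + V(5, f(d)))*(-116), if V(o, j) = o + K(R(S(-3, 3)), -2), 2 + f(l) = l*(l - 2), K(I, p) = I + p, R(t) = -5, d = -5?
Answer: -8004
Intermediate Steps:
S(w, r) = 2 + w
f(l) = -2 + l*(-2 + l) (f(l) = -2 + l*(l - 2) = -2 + l*(-2 + l))
V(o, j) = -7 + o (V(o, j) = o + (-5 - 2) = o - 7 = -7 + o)
(71 + V(5, f(d)))*(-116) = (71 + (-7 + 5))*(-116) = (71 - 2)*(-116) = 69*(-116) = -8004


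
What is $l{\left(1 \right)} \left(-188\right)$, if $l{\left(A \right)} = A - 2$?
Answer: $188$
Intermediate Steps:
$l{\left(A \right)} = -2 + A$
$l{\left(1 \right)} \left(-188\right) = \left(-2 + 1\right) \left(-188\right) = \left(-1\right) \left(-188\right) = 188$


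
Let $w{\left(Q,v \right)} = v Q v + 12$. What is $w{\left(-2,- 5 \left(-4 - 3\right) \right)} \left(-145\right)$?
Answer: $353510$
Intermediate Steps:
$w{\left(Q,v \right)} = 12 + Q v^{2}$ ($w{\left(Q,v \right)} = Q v v + 12 = Q v^{2} + 12 = 12 + Q v^{2}$)
$w{\left(-2,- 5 \left(-4 - 3\right) \right)} \left(-145\right) = \left(12 - 2 \left(- 5 \left(-4 - 3\right)\right)^{2}\right) \left(-145\right) = \left(12 - 2 \left(\left(-5\right) \left(-7\right)\right)^{2}\right) \left(-145\right) = \left(12 - 2 \cdot 35^{2}\right) \left(-145\right) = \left(12 - 2450\right) \left(-145\right) = \left(-2438\right) \left(-145\right) = 353510$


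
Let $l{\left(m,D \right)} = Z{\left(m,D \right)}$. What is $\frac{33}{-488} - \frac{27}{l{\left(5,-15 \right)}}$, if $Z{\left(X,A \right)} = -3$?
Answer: $\frac{4359}{488} \approx 8.9324$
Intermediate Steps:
$l{\left(m,D \right)} = -3$
$\frac{33}{-488} - \frac{27}{l{\left(5,-15 \right)}} = \frac{33}{-488} - \frac{27}{-3} = 33 \left(- \frac{1}{488}\right) - -9 = - \frac{33}{488} + 9 = \frac{4359}{488}$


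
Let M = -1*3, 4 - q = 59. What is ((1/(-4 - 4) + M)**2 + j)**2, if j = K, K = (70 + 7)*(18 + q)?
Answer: 33018887521/4096 ≈ 8.0612e+6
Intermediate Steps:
q = -55 (q = 4 - 1*59 = 4 - 59 = -55)
M = -3
K = -2849 (K = (70 + 7)*(18 - 55) = 77*(-37) = -2849)
j = -2849
((1/(-4 - 4) + M)**2 + j)**2 = ((1/(-4 - 4) - 3)**2 - 2849)**2 = ((1/(-8) - 3)**2 - 2849)**2 = ((-1/8 - 3)**2 - 2849)**2 = ((-25/8)**2 - 2849)**2 = (625/64 - 2849)**2 = (-181711/64)**2 = 33018887521/4096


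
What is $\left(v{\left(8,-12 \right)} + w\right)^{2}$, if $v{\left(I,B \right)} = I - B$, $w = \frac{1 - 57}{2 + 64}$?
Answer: $\frac{399424}{1089} \approx 366.78$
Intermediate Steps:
$w = - \frac{28}{33}$ ($w = - \frac{56}{66} = \left(-56\right) \frac{1}{66} = - \frac{28}{33} \approx -0.84848$)
$\left(v{\left(8,-12 \right)} + w\right)^{2} = \left(\left(8 - -12\right) - \frac{28}{33}\right)^{2} = \left(\left(8 + 12\right) - \frac{28}{33}\right)^{2} = \left(20 - \frac{28}{33}\right)^{2} = \left(\frac{632}{33}\right)^{2} = \frac{399424}{1089}$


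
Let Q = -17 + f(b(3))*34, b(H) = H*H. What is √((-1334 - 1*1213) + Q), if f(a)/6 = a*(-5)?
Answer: 4*I*√734 ≈ 108.37*I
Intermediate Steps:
b(H) = H²
f(a) = -30*a (f(a) = 6*(a*(-5)) = 6*(-5*a) = -30*a)
Q = -9197 (Q = -17 - 30*3²*34 = -17 - 30*9*34 = -17 - 270*34 = -17 - 9180 = -9197)
√((-1334 - 1*1213) + Q) = √((-1334 - 1*1213) - 9197) = √((-1334 - 1213) - 9197) = √(-2547 - 9197) = √(-11744) = 4*I*√734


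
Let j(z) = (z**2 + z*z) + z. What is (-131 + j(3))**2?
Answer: 12100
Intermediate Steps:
j(z) = z + 2*z**2 (j(z) = (z**2 + z**2) + z = 2*z**2 + z = z + 2*z**2)
(-131 + j(3))**2 = (-131 + 3*(1 + 2*3))**2 = (-131 + 3*(1 + 6))**2 = (-131 + 3*7)**2 = (-131 + 21)**2 = (-110)**2 = 12100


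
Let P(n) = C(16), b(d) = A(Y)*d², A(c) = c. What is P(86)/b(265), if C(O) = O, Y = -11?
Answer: -16/772475 ≈ -2.0713e-5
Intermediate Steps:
b(d) = -11*d²
P(n) = 16
P(86)/b(265) = 16/((-11*265²)) = 16/((-11*70225)) = 16/(-772475) = 16*(-1/772475) = -16/772475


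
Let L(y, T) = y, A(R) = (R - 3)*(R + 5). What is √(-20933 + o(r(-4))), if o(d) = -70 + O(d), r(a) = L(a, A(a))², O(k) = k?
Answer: I*√20987 ≈ 144.87*I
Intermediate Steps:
A(R) = (-3 + R)*(5 + R)
r(a) = a²
o(d) = -70 + d
√(-20933 + o(r(-4))) = √(-20933 + (-70 + (-4)²)) = √(-20933 + (-70 + 16)) = √(-20933 - 54) = √(-20987) = I*√20987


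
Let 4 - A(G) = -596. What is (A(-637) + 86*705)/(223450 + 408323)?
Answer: 20410/210591 ≈ 0.096918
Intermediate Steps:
A(G) = 600 (A(G) = 4 - 1*(-596) = 4 + 596 = 600)
(A(-637) + 86*705)/(223450 + 408323) = (600 + 86*705)/(223450 + 408323) = (600 + 60630)/631773 = 61230*(1/631773) = 20410/210591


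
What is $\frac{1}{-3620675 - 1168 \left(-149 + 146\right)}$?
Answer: $- \frac{1}{3617171} \approx -2.7646 \cdot 10^{-7}$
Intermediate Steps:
$\frac{1}{-3620675 - 1168 \left(-149 + 146\right)} = \frac{1}{-3620675 - -3504} = \frac{1}{-3620675 + 3504} = \frac{1}{-3617171} = - \frac{1}{3617171}$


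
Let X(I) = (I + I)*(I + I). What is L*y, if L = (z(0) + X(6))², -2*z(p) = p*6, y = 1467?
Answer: 30419712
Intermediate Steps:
X(I) = 4*I² (X(I) = (2*I)*(2*I) = 4*I²)
z(p) = -3*p (z(p) = -p*6/2 = -3*p)
L = 20736 (L = (-3*0 + 4*6²)² = (0 + 4*36)² = (0 + 144)² = 144² = 20736)
L*y = 20736*1467 = 30419712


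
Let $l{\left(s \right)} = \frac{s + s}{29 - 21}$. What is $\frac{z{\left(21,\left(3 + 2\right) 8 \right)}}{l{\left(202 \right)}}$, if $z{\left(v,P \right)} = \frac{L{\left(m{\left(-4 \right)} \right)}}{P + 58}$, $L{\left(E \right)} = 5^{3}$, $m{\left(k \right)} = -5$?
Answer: $\frac{125}{4949} \approx 0.025258$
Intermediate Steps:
$L{\left(E \right)} = 125$
$l{\left(s \right)} = \frac{s}{4}$ ($l{\left(s \right)} = \frac{2 s}{8} = 2 s \frac{1}{8} = \frac{s}{4}$)
$z{\left(v,P \right)} = \frac{125}{58 + P}$ ($z{\left(v,P \right)} = \frac{1}{P + 58} \cdot 125 = \frac{1}{58 + P} 125 = \frac{125}{58 + P}$)
$\frac{z{\left(21,\left(3 + 2\right) 8 \right)}}{l{\left(202 \right)}} = \frac{125 \frac{1}{58 + \left(3 + 2\right) 8}}{\frac{1}{4} \cdot 202} = \frac{125 \frac{1}{58 + 5 \cdot 8}}{\frac{101}{2}} = \frac{125}{58 + 40} \cdot \frac{2}{101} = \frac{125}{98} \cdot \frac{2}{101} = \frac{125}{4949}$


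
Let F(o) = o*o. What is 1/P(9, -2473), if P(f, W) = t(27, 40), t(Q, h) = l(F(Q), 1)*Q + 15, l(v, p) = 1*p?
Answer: 1/42 ≈ 0.023810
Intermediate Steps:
F(o) = o²
l(v, p) = p
t(Q, h) = 15 + Q (t(Q, h) = 1*Q + 15 = Q + 15 = 15 + Q)
P(f, W) = 42 (P(f, W) = 15 + 27 = 42)
1/P(9, -2473) = 1/42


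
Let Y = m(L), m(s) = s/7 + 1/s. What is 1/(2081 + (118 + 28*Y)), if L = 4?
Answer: 1/2222 ≈ 0.00045004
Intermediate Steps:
m(s) = 1/s + s/7 (m(s) = s*(⅐) + 1/s = s/7 + 1/s = 1/s + s/7)
Y = 23/28 (Y = 1/4 + (⅐)*4 = ¼ + 4/7 = 23/28 ≈ 0.82143)
1/(2081 + (118 + 28*Y)) = 1/(2081 + (118 + 28*(23/28))) = 1/(2081 + (118 + 23)) = 1/(2081 + 141) = 1/2222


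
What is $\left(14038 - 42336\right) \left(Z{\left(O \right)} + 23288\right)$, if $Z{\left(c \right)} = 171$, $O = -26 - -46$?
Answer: $-663842782$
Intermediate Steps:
$O = 20$ ($O = -26 + 46 = 20$)
$\left(14038 - 42336\right) \left(Z{\left(O \right)} + 23288\right) = \left(14038 - 42336\right) \left(171 + 23288\right) = \left(-28298\right) 23459 = -663842782$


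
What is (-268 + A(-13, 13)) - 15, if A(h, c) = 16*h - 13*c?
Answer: -660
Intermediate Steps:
A(h, c) = -13*c + 16*h
(-268 + A(-13, 13)) - 15 = (-268 + (-13*13 + 16*(-13))) - 15 = (-268 + (-169 - 208)) - 15 = (-268 - 377) - 15 = -645 - 15 = -660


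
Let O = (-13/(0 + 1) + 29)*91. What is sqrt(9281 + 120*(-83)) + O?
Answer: 1456 + I*sqrt(679) ≈ 1456.0 + 26.058*I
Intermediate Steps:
O = 1456 (O = (-13/1 + 29)*91 = (1*(-13) + 29)*91 = (-13 + 29)*91 = 16*91 = 1456)
sqrt(9281 + 120*(-83)) + O = sqrt(9281 + 120*(-83)) + 1456 = sqrt(9281 - 9960) + 1456 = sqrt(-679) + 1456 = I*sqrt(679) + 1456 = 1456 + I*sqrt(679)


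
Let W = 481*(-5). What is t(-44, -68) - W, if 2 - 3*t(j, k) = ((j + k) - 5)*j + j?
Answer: 2113/3 ≈ 704.33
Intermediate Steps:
W = -2405
t(j, k) = 2/3 - j/3 - j*(-5 + j + k)/3 (t(j, k) = 2/3 - (((j + k) - 5)*j + j)/3 = 2/3 - ((-5 + j + k)*j + j)/3 = 2/3 - (j*(-5 + j + k) + j)/3 = 2/3 - (j + j*(-5 + j + k))/3 = 2/3 + (-j/3 - j*(-5 + j + k)/3) = 2/3 - j/3 - j*(-5 + j + k)/3)
t(-44, -68) - W = (2/3 - 1/3*(-44)**2 + (4/3)*(-44) - 1/3*(-44)*(-68)) - 1*(-2405) = (2/3 - 1/3*1936 - 176/3 - 2992/3) + 2405 = (2/3 - 1936/3 - 176/3 - 2992/3) + 2405 = -5102/3 + 2405 = 2113/3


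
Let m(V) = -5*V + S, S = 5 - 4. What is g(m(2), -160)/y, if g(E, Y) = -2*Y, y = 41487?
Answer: 320/41487 ≈ 0.0077133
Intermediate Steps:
S = 1
m(V) = 1 - 5*V (m(V) = -5*V + 1 = 1 - 5*V)
g(m(2), -160)/y = -2*(-160)/41487 = 320*(1/41487) = 320/41487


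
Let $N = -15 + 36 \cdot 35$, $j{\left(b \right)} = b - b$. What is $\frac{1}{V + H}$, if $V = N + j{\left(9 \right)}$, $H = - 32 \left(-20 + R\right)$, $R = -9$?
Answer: $\frac{1}{2173} \approx 0.00046019$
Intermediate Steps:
$j{\left(b \right)} = 0$
$N = 1245$ ($N = -15 + 1260 = 1245$)
$H = 928$ ($H = - 32 \left(-20 - 9\right) = \left(-32\right) \left(-29\right) = 928$)
$V = 1245$ ($V = 1245 + 0 = 1245$)
$\frac{1}{V + H} = \frac{1}{1245 + 928} = \frac{1}{2173}$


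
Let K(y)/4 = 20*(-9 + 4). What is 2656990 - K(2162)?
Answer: 2657390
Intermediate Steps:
K(y) = -400 (K(y) = 4*(20*(-9 + 4)) = 4*(20*(-5)) = 4*(-100) = -400)
2656990 - K(2162) = 2656990 - 1*(-400) = 2656990 + 400 = 2657390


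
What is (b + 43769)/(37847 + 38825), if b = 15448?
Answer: 59217/76672 ≈ 0.77234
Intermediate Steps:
(b + 43769)/(37847 + 38825) = (15448 + 43769)/(37847 + 38825) = 59217/76672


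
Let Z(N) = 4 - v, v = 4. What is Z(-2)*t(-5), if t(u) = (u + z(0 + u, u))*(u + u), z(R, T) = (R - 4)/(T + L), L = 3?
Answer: 0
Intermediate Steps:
Z(N) = 0 (Z(N) = 4 - 1*4 = 4 - 4 = 0)
z(R, T) = (-4 + R)/(3 + T) (z(R, T) = (R - 4)/(T + 3) = (-4 + R)/(3 + T))
t(u) = 2*u*(u + (-4 + u)/(3 + u)) (t(u) = (u + (-4 + (0 + u))/(3 + u))*(u + u) = (u + (-4 + u)/(3 + u))*(2*u) = 2*u*(u + (-4 + u)/(3 + u)))
Z(-2)*t(-5) = 0*(2*(-5)*(-4 - 5 - 5*(3 - 5))/(3 - 5)) = 0*(2*(-5)*(-4 - 5 - 5*(-2))/(-2)) = 0*(2*(-5)*(-½)*(-4 - 5 + 10)) = 0*(2*(-5)*(-½)*1) = 0*5 = 0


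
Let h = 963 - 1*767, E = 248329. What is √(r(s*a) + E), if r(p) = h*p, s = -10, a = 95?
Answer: √62129 ≈ 249.26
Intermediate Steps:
h = 196 (h = 963 - 767 = 196)
r(p) = 196*p
√(r(s*a) + E) = √(196*(-10*95) + 248329) = √(196*(-950) + 248329) = √(-186200 + 248329) = √62129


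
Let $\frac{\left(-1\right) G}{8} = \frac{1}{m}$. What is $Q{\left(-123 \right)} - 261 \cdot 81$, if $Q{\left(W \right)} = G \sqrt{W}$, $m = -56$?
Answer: $-21141 + \frac{i \sqrt{123}}{7} \approx -21141.0 + 1.5844 i$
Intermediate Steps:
$G = \frac{1}{7}$ ($G = - \frac{8}{-56} = \left(-8\right) \left(- \frac{1}{56}\right) = \frac{1}{7} \approx 0.14286$)
$Q{\left(W \right)} = \frac{\sqrt{W}}{7}$
$Q{\left(-123 \right)} - 261 \cdot 81 = \frac{\sqrt{-123}}{7} - 261 \cdot 81 = \frac{i \sqrt{123}}{7} - 21141 = -21141 + \frac{i \sqrt{123}}{7}$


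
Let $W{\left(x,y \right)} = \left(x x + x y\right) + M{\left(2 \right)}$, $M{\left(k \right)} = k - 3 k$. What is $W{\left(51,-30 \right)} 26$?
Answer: $27742$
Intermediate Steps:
$M{\left(k \right)} = - 2 k$
$W{\left(x,y \right)} = -4 + x^{2} + x y$ ($W{\left(x,y \right)} = \left(x x + x y\right) - 4 = \left(x^{2} + x y\right) - 4 = -4 + x^{2} + x y$)
$W{\left(51,-30 \right)} 26 = \left(-4 + 51^{2} + 51 \left(-30\right)\right) 26 = \left(-4 + 2601 - 1530\right) 26 = 1067 \cdot 26 = 27742$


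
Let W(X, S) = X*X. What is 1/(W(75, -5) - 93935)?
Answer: -1/88310 ≈ -1.1324e-5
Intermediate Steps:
W(X, S) = X**2
1/(W(75, -5) - 93935) = 1/(75**2 - 93935) = 1/(5625 - 93935) = 1/(-88310) = -1/88310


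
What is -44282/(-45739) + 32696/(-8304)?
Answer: -140970577/47477082 ≈ -2.9692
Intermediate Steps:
-44282/(-45739) + 32696/(-8304) = -44282*(-1/45739) + 32696*(-1/8304) = 44282/45739 - 4087/1038 = -140970577/47477082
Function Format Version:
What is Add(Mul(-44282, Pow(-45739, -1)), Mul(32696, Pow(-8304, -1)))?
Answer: Rational(-140970577, 47477082) ≈ -2.9692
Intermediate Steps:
Add(Mul(-44282, Pow(-45739, -1)), Mul(32696, Pow(-8304, -1))) = Add(Mul(-44282, Rational(-1, 45739)), Mul(32696, Rational(-1, 8304))) = Add(Rational(44282, 45739), Rational(-4087, 1038)) = Rational(-140970577, 47477082)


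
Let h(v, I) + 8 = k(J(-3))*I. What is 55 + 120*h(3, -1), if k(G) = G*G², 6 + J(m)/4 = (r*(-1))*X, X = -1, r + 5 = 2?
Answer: 5597815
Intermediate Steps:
r = -3 (r = -5 + 2 = -3)
J(m) = -36 (J(m) = -24 + 4*(-3*(-1)*(-1)) = -24 + 4*(3*(-1)) = -24 + 4*(-3) = -24 - 12 = -36)
k(G) = G³
h(v, I) = -8 - 46656*I (h(v, I) = -8 + (-36)³*I = -8 - 46656*I)
55 + 120*h(3, -1) = 55 + 120*(-8 - 46656*(-1)) = 55 + 120*(-8 + 46656) = 55 + 120*46648 = 55 + 5597760 = 5597815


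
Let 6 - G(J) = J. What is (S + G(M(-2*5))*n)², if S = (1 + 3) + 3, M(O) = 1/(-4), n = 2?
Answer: 1521/4 ≈ 380.25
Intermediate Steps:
M(O) = -¼
S = 7 (S = 4 + 3 = 7)
G(J) = 6 - J
(S + G(M(-2*5))*n)² = (7 + (6 - 1*(-¼))*2)² = (7 + (6 + ¼)*2)² = (7 + (25/4)*2)² = (7 + 25/2)² = (39/2)² = 1521/4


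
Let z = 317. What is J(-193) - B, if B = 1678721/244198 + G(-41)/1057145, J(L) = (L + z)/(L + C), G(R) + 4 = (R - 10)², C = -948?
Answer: -2057611910713931/294552224664110 ≈ -6.9856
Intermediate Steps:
G(R) = -4 + (-10 + R)² (G(R) = -4 + (R - 10)² = -4 + (-10 + R)²)
J(L) = (317 + L)/(-948 + L) (J(L) = (L + 317)/(L - 948) = (317 + L)/(-948 + L))
B = 1775285693751/258152694710 (B = 1678721/244198 + (-4 + (-10 - 41)²)/1057145 = 1678721*(1/244198) + (-4 + (-51)²)*(1/1057145) = 1678721/244198 + (-4 + 2601)*(1/1057145) = 1678721/244198 + 2597*(1/1057145) = 1678721/244198 + 2597/1057145 = 1775285693751/258152694710 ≈ 6.8769)
J(-193) - B = (317 - 193)/(-948 - 193) - 1*1775285693751/258152694710 = 124/(-1141) - 1775285693751/258152694710 = -1/1141*124 - 1775285693751/258152694710 = -124/1141 - 1775285693751/258152694710 = -2057611910713931/294552224664110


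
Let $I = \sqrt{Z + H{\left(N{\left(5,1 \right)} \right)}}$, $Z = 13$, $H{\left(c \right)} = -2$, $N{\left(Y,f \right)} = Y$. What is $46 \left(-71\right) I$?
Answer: $- 3266 \sqrt{11} \approx -10832.0$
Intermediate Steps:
$I = \sqrt{11}$ ($I = \sqrt{13 - 2} = \sqrt{11} \approx 3.3166$)
$46 \left(-71\right) I = 46 \left(-71\right) \sqrt{11} = - 3266 \sqrt{11}$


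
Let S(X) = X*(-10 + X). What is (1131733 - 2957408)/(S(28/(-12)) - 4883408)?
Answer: 16431075/43950413 ≈ 0.37385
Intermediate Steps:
(1131733 - 2957408)/(S(28/(-12)) - 4883408) = (1131733 - 2957408)/((28/(-12))*(-10 + 28/(-12)) - 4883408) = -1825675/((28*(-1/12))*(-10 + 28*(-1/12)) - 4883408) = -1825675/(-7*(-10 - 7/3)/3 - 4883408) = -1825675/(-7/3*(-37/3) - 4883408) = -1825675/(259/9 - 4883408) = -1825675/(-43950413/9) = -1825675*(-9/43950413) = 16431075/43950413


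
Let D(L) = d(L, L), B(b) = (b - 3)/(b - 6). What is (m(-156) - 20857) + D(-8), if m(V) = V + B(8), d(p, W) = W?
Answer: -42037/2 ≈ -21019.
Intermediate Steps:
B(b) = (-3 + b)/(-6 + b)
m(V) = 5/2 + V (m(V) = V + (-3 + 8)/(-6 + 8) = V + 5/2 = 5/2 + V)
D(L) = L
(m(-156) - 20857) + D(-8) = ((5/2 - 156) - 20857) - 8 = (-307/2 - 20857) - 8 = -42021/2 - 8 = -42037/2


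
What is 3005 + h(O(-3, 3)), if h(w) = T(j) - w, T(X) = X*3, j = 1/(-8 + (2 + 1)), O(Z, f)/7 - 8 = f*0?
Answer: 14742/5 ≈ 2948.4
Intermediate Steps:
O(Z, f) = 56 (O(Z, f) = 56 + 7*(f*0) = 56 + 7*0 = 56 + 0 = 56)
j = -1/5 (j = 1/(-8 + 3) = 1/(-5) = -1/5 ≈ -0.20000)
T(X) = 3*X
h(w) = -3/5 - w (h(w) = 3*(-1/5) - w = -3/5 - w)
3005 + h(O(-3, 3)) = 3005 + (-3/5 - 1*56) = 3005 + (-3/5 - 56) = 3005 - 283/5 = 14742/5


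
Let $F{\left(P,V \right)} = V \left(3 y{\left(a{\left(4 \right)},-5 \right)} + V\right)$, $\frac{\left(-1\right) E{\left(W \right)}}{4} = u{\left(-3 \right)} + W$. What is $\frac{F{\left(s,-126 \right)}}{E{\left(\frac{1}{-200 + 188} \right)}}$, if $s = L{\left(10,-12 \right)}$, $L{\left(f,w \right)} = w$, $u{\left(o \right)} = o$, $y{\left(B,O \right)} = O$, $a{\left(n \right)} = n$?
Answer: $\frac{53298}{37} \approx 1440.5$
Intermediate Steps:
$s = -12$
$E{\left(W \right)} = 12 - 4 W$ ($E{\left(W \right)} = - 4 \left(-3 + W\right) = 12 - 4 W$)
$F{\left(P,V \right)} = V \left(-15 + V\right)$ ($F{\left(P,V \right)} = V \left(3 \left(-5\right) + V\right) = V \left(-15 + V\right)$)
$\frac{F{\left(s,-126 \right)}}{E{\left(\frac{1}{-200 + 188} \right)}} = \frac{\left(-126\right) \left(-15 - 126\right)}{12 - \frac{4}{-200 + 188}} = \frac{\left(-126\right) \left(-141\right)}{12 - \frac{4}{-12}} = \frac{17766}{12 - - \frac{1}{3}} = \frac{17766}{12 + \frac{1}{3}} = \frac{17766}{\frac{37}{3}} = 17766 \cdot \frac{3}{37} = \frac{53298}{37}$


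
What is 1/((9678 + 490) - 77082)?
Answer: -1/66914 ≈ -1.4945e-5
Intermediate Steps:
1/((9678 + 490) - 77082) = 1/(10168 - 77082) = 1/(-66914) = -1/66914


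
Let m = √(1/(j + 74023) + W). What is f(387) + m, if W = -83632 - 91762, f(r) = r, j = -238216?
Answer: 387 + I*√4728506699191299/164193 ≈ 387.0 + 418.8*I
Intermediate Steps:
W = -175394
m = I*√4728506699191299/164193 (m = √(1/(-238216 + 74023) - 175394) = √(1/(-164193) - 175394) = √(-1/164193 - 175394) = √(-28798467043/164193) = I*√4728506699191299/164193 ≈ 418.8*I)
f(387) + m = 387 + I*√4728506699191299/164193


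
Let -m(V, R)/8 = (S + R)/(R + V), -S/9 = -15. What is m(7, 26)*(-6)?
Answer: 2576/11 ≈ 234.18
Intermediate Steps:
S = 135 (S = -9*(-15) = 135)
m(V, R) = -8*(135 + R)/(R + V)
m(7, 26)*(-6) = (8*(-135 - 1*26)/(26 + 7))*(-6) = (8*(-135 - 26)/33)*(-6) = (8*(1/33)*(-161))*(-6) = -1288/33*(-6) = 2576/11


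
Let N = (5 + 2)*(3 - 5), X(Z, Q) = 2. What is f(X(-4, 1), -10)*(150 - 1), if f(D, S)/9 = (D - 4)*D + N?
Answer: -24138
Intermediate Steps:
N = -14 (N = 7*(-2) = -14)
f(D, S) = -126 + 9*D*(-4 + D) (f(D, S) = 9*((D - 4)*D - 14) = 9*((-4 + D)*D - 14) = 9*(D*(-4 + D) - 14) = 9*(-14 + D*(-4 + D)) = -126 + 9*D*(-4 + D))
f(X(-4, 1), -10)*(150 - 1) = (-126 - 36*2 + 9*2²)*(150 - 1) = (-126 - 72 + 9*4)*149 = (-126 - 72 + 36)*149 = -162*149 = -24138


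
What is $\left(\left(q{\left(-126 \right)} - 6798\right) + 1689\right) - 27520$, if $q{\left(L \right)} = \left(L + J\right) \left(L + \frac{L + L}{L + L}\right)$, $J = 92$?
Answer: $-28379$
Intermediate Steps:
$q{\left(L \right)} = \left(1 + L\right) \left(92 + L\right)$ ($q{\left(L \right)} = \left(L + 92\right) \left(L + \frac{L + L}{L + L}\right) = \left(92 + L\right) \left(L + \frac{2 L}{2 L}\right) = \left(92 + L\right) \left(L + 2 L \frac{1}{2 L}\right) = \left(92 + L\right) \left(L + 1\right) = \left(92 + L\right) \left(1 + L\right) = \left(1 + L\right) \left(92 + L\right)$)
$\left(\left(q{\left(-126 \right)} - 6798\right) + 1689\right) - 27520 = \left(\left(\left(92 + \left(-126\right)^{2} + 93 \left(-126\right)\right) - 6798\right) + 1689\right) - 27520 = \left(\left(\left(92 + 15876 - 11718\right) - 6798\right) + 1689\right) - 27520 = \left(\left(4250 - 6798\right) + 1689\right) - 27520 = \left(-2548 + 1689\right) - 27520 = -859 - 27520 = -28379$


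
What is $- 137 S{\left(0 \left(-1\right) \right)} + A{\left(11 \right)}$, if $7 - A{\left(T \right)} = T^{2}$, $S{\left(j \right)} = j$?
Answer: $-114$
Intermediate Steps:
$A{\left(T \right)} = 7 - T^{2}$
$- 137 S{\left(0 \left(-1\right) \right)} + A{\left(11 \right)} = - 137 \cdot 0 \left(-1\right) + \left(7 - 11^{2}\right) = \left(-137\right) 0 + \left(7 - 121\right) = 0 + \left(7 - 121\right) = 0 - 114 = -114$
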